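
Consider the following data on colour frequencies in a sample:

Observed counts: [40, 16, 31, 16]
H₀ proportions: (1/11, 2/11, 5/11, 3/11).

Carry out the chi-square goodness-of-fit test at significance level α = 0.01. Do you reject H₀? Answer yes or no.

reject H₀: yes

n = 103; E_i = n·p_i = [9.36, 18.73, 46.82, 28.09]
χ² = (40−9.36)²/9.36 + (16−18.73)²/18.73 + (31−46.82)²/46.82 + (16−28.09)²/28.09 = 111.1832
df = 3
p-value (upper-tail) = 0.00000
At α=0.01: p < α → reject H₀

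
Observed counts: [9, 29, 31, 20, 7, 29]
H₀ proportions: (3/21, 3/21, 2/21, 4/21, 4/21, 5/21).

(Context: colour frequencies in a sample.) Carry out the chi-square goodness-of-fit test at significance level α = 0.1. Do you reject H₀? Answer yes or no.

reject H₀: yes

n = 125; E_i = n·p_i = [17.86, 17.86, 11.90, 23.81, 23.81, 29.76]
χ² = (9−17.86)²/17.86 + (29−17.86)²/17.86 + (31−11.90)²/11.90 + (20−23.81)²/23.81 + (7−23.81)²/23.81 + (29−29.76)²/29.76 = 54.4716
df = 5
p-value (upper-tail) = 0.00000
At α=0.1: p < α → reject H₀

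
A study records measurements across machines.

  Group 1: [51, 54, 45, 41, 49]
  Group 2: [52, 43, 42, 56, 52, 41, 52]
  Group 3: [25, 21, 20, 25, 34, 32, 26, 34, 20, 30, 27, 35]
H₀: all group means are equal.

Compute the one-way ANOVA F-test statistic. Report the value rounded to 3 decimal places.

Group means [48.00, 48.29, 27.42], grand mean 37.792
SSB = Σnᵢ(x̄ᵢ−x̄)² = 2583.613; SSW = ΣΣ(x−x̄ᵢ)² = 662.345
MSB = 2583.613/2 = 1291.8065; MSW = 662.345/21 = 31.5402
F = MSB/MSW = 40.9574
df = (2, 21)

test statistic = 40.957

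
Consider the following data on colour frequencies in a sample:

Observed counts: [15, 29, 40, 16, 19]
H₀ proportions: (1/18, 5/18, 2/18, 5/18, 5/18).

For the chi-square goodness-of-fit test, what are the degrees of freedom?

degrees of freedom = 4

df = k − 1 = 5 − 1 = 4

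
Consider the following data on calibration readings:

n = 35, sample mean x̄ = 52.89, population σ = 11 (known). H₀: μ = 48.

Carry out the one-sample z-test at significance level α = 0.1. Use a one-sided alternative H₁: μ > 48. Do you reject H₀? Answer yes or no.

reject H₀: yes

SE = σ/√n = 11/√35 = 1.8593
z = (x̄−μ₀)/SE = (52.89−48)/1.8593 = 2.6300
p-value (one-sided, H₁ greater) = 0.00427
At α=0.1: p < α → reject H₀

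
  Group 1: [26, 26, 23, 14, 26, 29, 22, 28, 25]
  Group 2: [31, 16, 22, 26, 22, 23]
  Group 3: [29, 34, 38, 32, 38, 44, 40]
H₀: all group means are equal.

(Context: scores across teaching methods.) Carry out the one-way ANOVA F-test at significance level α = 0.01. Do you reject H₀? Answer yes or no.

reject H₀: yes

Group means [24.33, 23.33, 36.43], grand mean 27.909
SSB = Σnᵢ(x̄ᵢ−x̄)² = 748.771; SSW = ΣΣ(x−x̄ᵢ)² = 437.048
MSB = 748.771/2 = 374.3853; MSW = 437.048/19 = 23.0025
F = MSB/MSW = 16.2758
df = (2, 19)
p-value (upper-tail) = 0.00008
At α=0.01: p < α → reject H₀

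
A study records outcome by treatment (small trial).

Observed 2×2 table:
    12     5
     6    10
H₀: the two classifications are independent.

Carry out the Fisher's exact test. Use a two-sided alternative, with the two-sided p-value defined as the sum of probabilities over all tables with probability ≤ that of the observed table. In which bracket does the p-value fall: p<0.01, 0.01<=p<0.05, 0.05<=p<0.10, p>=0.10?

p-value bracket: 0.05<=p<0.10

Margins: r₁=17, r₂=16, c₁=18, c₂=15, n=33
p_obs = C(17,12)·C(16,6)/C(33,18); sum pmf over tables with pmf ≤ p_obs
p-value (two-sided) = 0.08441
→ bracket: 0.05<=p<0.10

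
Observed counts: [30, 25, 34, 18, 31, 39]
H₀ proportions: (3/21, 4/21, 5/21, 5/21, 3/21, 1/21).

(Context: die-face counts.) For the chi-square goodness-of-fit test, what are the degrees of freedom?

degrees of freedom = 5

df = k − 1 = 6 − 1 = 5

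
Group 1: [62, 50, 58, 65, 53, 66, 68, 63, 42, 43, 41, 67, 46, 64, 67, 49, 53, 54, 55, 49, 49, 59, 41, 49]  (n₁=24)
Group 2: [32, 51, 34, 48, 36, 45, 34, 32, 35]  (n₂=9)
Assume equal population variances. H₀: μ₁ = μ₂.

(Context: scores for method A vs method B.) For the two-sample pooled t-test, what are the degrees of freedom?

degrees of freedom = 31

df = n₁ + n₂ − 2 = 24 + 9 − 2 = 31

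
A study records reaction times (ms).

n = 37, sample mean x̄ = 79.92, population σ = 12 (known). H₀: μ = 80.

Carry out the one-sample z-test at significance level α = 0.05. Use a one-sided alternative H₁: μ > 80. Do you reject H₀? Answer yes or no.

SE = σ/√n = 12/√37 = 1.9728
z = (x̄−μ₀)/SE = (79.92−80)/1.9728 = -0.0406
p-value (one-sided, H₁ greater) = 0.51617
At α=0.05: p ≥ α → fail to reject H₀

reject H₀: no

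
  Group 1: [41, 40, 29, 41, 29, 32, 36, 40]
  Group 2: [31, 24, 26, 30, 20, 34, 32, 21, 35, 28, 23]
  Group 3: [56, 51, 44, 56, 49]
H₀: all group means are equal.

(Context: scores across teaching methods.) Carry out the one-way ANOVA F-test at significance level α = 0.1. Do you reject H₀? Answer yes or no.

Group means [36.00, 27.64, 51.20], grand mean 35.333
SSB = Σnᵢ(x̄ᵢ−x̄)² = 1913.988; SSW = ΣΣ(x−x̄ᵢ)² = 569.345
MSB = 1913.988/2 = 956.9939; MSW = 569.345/21 = 27.1117
F = MSB/MSW = 35.2982
df = (2, 21)
p-value (upper-tail) = 0.00000
At α=0.1: p < α → reject H₀

reject H₀: yes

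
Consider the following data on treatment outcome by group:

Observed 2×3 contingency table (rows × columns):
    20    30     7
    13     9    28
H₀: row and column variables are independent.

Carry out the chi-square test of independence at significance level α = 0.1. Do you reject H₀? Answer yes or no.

reject H₀: yes

Row totals [57, 50], col totals [33, 39, 35], n=107
χ² = (20−17.58)²/17.58 + (30−20.78)²/20.78 + (7−18.64)²/18.64 + (13−15.42)²/15.42 + (9−18.22)²/18.22 + (28−16.36)²/16.36 = 25.0418
df = 2
p-value (upper-tail) = 0.00000
At α=0.1: p < α → reject H₀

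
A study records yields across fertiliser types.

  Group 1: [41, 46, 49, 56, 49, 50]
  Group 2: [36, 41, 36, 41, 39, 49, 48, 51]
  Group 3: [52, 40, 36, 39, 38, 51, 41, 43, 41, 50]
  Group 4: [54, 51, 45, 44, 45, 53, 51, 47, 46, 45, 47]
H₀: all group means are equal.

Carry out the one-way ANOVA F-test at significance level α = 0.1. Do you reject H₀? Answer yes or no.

reject H₀: yes

Group means [48.50, 42.62, 43.10, 48.00], grand mean 45.457
SSB = Σnᵢ(x̄ᵢ−x̄)² = 246.411; SSW = ΣΣ(x−x̄ᵢ)² = 796.275
MSB = 246.411/3 = 82.1369; MSW = 796.275/31 = 25.6863
F = MSB/MSW = 3.1977
df = (3, 31)
p-value (upper-tail) = 0.03693
At α=0.1: p < α → reject H₀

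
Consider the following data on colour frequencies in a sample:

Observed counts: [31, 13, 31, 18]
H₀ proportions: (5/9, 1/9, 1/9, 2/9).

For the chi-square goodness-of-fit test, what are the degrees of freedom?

degrees of freedom = 3

df = k − 1 = 4 − 1 = 3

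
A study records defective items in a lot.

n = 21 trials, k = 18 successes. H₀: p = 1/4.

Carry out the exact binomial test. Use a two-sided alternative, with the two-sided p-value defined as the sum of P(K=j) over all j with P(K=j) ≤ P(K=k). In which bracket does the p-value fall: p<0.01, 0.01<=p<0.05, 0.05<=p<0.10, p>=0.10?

Exact binomial: n=21, k=18, p₀=1/4=0.2500
P(X=j) = C(n,j)·p₀^j·(1−p₀)^(n−j); p = Σ P(X=j) over j with P(X=j) ≤ P(X=18)
p-value (two-sided) = 0.00000
→ bracket: p<0.01

p-value bracket: p<0.01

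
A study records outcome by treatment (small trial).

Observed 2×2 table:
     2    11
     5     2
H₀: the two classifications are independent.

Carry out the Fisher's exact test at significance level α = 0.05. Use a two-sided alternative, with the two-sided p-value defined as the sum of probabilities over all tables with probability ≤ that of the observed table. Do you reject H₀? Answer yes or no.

reject H₀: yes

Margins: r₁=13, r₂=7, c₁=7, c₂=13, n=20
p_obs = C(13,2)·C(7,5)/C(20,7); sum pmf over tables with pmf ≤ p_obs
p-value (two-sided) = 0.02232
At α=0.05: p < α → reject H₀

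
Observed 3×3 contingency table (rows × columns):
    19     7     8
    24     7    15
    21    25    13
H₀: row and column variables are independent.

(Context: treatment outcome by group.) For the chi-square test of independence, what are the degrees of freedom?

degrees of freedom = 4

df = (r−1)(c−1) = (3−1)·(3−1) = 4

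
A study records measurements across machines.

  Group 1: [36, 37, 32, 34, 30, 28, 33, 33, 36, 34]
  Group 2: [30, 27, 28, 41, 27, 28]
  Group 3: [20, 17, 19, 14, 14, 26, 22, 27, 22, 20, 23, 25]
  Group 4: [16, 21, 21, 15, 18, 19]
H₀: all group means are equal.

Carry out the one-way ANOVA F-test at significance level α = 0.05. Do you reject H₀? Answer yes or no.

Group means [33.30, 30.17, 20.75, 18.33], grand mean 25.676
SSB = Σnᵢ(x̄ᵢ−x̄)² = 1316.925; SSW = ΣΣ(x−x̄ᵢ)² = 450.517
MSB = 1316.925/3 = 438.9748; MSW = 450.517/30 = 15.0172
F = MSB/MSW = 29.2314
df = (3, 30)
p-value (upper-tail) = 0.00000
At α=0.05: p < α → reject H₀

reject H₀: yes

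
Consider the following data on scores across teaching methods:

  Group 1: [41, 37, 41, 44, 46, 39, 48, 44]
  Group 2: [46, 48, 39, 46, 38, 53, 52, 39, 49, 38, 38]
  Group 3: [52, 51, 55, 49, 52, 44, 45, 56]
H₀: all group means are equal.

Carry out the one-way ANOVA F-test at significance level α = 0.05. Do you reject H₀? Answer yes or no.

reject H₀: yes

Group means [42.50, 44.18, 50.50], grand mean 45.556
SSB = Σnᵢ(x̄ᵢ−x̄)² = 291.030; SSW = ΣΣ(x−x̄ᵢ)² = 575.636
MSB = 291.030/2 = 145.5152; MSW = 575.636/24 = 23.9848
F = MSB/MSW = 6.0670
df = (2, 24)
p-value (upper-tail) = 0.00737
At α=0.05: p < α → reject H₀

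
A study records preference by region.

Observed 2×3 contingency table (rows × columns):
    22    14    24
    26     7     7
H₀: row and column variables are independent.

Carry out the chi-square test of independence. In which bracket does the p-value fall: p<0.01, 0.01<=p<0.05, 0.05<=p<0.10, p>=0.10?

p-value bracket: 0.01<=p<0.05

Row totals [60, 40], col totals [48, 21, 31], n=100
χ² = (22−28.80)²/28.80 + (14−12.60)²/12.60 + (24−18.60)²/18.60 + (26−19.20)²/19.20 + (7−8.40)²/8.40 + (7−12.40)²/12.40 = 8.3221
df = 2
p-value (upper-tail) = 0.01559
→ bracket: 0.01<=p<0.05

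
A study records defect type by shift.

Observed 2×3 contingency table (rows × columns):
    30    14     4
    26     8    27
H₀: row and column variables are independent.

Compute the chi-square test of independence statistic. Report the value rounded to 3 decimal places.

Row totals [48, 61], col totals [56, 22, 31], n=109
χ² = (30−24.66)²/24.66 + (14−9.69)²/9.69 + (4−13.65)²/13.65 + (26−31.34)²/31.34 + (8−12.31)²/12.31 + (27−17.35)²/17.35 = 17.6877
df = 2

test statistic = 17.688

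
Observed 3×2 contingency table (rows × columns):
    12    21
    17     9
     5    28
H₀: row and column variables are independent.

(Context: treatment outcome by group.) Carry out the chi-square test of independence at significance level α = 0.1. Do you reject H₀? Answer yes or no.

Row totals [33, 26, 33], col totals [34, 58], n=92
χ² = (12−12.20)²/12.20 + (21−20.80)²/20.80 + (17−9.61)²/9.61 + (9−16.39)²/16.39 + (5−12.20)²/12.20 + (28−20.80)²/20.80 = 15.7579
df = 2
p-value (upper-tail) = 0.00038
At α=0.1: p < α → reject H₀

reject H₀: yes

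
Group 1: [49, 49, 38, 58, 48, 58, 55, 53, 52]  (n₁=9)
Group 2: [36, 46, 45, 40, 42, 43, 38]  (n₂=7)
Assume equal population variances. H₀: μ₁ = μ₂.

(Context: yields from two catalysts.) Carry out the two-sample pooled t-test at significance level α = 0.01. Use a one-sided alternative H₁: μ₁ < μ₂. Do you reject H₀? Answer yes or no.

x̄₁=51.111, s₁=6.173, n₁=9
x̄₂=41.429, s₂=3.645, n₂=7
s_p² = [8·6.173² + 6·3.645²]/14 = 27.4717
SE = √(s_p²·(1/9+1/7)) = 2.6414
t = (51.111−41.429)/2.6414 = 3.6657
df = 14
p-value (one-sided, H₁ less) = 0.99873
At α=0.01: p ≥ α → fail to reject H₀

reject H₀: no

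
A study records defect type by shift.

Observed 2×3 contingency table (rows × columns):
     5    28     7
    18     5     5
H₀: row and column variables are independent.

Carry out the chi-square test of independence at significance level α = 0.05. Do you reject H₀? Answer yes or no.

Row totals [40, 28], col totals [23, 33, 12], n=68
χ² = (5−13.53)²/13.53 + (28−19.41)²/19.41 + (7−7.06)²/7.06 + (18−9.47)²/9.47 + (5−13.59)²/13.59 + (5−4.94)²/4.94 = 22.2879
df = 2
p-value (upper-tail) = 0.00001
At α=0.05: p < α → reject H₀

reject H₀: yes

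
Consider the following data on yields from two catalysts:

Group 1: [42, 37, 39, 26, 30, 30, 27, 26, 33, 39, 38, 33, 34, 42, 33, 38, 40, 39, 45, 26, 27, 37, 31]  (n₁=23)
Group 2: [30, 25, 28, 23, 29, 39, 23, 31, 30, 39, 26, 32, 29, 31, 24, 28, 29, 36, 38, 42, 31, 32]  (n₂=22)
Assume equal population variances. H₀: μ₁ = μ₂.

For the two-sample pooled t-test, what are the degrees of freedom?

df = n₁ + n₂ − 2 = 23 + 22 − 2 = 43

degrees of freedom = 43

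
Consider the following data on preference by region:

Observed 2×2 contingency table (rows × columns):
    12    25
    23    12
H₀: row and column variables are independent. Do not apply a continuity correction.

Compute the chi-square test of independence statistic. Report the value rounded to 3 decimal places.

test statistic = 7.975

Row totals [37, 35], col totals [35, 37], n=72
χ² = (12−17.99)²/17.99 + (25−19.01)²/19.01 + (23−17.01)²/17.01 + (12−17.99)²/17.99 = 7.9753
df = 1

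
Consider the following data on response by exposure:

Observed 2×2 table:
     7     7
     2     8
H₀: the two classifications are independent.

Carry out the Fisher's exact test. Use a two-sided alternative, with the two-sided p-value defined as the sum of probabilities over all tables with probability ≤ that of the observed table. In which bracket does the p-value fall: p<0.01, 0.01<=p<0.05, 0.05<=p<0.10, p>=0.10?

Margins: r₁=14, r₂=10, c₁=9, c₂=15, n=24
p_obs = C(14,7)·C(10,2)/C(24,9); sum pmf over tables with pmf ≤ p_obs
p-value (two-sided) = 0.20992
→ bracket: p>=0.10

p-value bracket: p>=0.10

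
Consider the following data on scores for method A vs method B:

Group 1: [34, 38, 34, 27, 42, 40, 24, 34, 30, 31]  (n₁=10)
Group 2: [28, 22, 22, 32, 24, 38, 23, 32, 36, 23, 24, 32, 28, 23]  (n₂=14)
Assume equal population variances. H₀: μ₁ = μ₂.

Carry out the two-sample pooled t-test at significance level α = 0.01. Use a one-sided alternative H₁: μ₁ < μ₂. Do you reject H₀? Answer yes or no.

reject H₀: no

x̄₁=33.400, s₁=5.641, n₁=10
x̄₂=27.643, s₂=5.472, n₂=14
s_p² = [9·5.641² + 13·5.472²]/22 = 30.7097
SE = √(s_p²·(1/10+1/14)) = 2.2945
t = (33.400−27.643)/2.2945 = 2.5092
df = 22
p-value (one-sided, H₁ less) = 0.99002
At α=0.01: p ≥ α → fail to reject H₀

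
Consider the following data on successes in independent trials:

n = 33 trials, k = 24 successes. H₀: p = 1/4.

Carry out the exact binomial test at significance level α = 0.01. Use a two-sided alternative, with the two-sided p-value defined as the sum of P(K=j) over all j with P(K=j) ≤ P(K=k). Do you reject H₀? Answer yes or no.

Exact binomial: n=33, k=24, p₀=1/4=0.2500
P(X=j) = C(n,j)·p₀^j·(1−p₀)^(n−j); p = Σ P(X=j) over j with P(X=j) ≤ P(X=24)
p-value (two-sided) = 0.00000
At α=0.01: p < α → reject H₀

reject H₀: yes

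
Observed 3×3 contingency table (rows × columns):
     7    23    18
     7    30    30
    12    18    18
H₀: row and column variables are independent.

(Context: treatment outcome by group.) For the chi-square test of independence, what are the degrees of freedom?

df = (r−1)(c−1) = (3−1)·(3−1) = 4

degrees of freedom = 4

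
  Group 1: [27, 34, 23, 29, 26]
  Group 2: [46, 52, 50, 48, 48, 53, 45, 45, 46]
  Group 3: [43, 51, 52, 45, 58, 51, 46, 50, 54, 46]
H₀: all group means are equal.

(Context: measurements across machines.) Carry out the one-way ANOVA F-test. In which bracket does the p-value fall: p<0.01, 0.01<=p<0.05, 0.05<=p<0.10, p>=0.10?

p-value bracket: p<0.01

Group means [27.80, 48.11, 49.60], grand mean 44.500
SSB = Σnᵢ(x̄ᵢ−x̄)² = 1771.911; SSW = ΣΣ(x−x̄ᵢ)² = 328.089
MSB = 1771.911/2 = 885.9556; MSW = 328.089/21 = 15.6233
F = MSB/MSW = 56.7074
df = (2, 21)
p-value (upper-tail) = 0.00000
→ bracket: p<0.01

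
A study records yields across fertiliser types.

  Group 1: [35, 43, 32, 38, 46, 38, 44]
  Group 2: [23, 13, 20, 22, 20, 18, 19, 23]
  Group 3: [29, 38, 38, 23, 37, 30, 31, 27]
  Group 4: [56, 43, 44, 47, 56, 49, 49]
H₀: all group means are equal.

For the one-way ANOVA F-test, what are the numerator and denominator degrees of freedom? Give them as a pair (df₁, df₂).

degrees of freedom = [3, 26]

k = 4 groups, N = 30 total
df = (k−1, N−k) = (4−1, 30−4) = (3, 26)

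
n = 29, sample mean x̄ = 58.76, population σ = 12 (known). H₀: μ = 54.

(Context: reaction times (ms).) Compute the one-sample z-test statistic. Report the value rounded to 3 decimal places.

SE = σ/√n = 12/√29 = 2.2283
z = (x̄−μ₀)/SE = (58.76−54)/2.2283 = 2.1361

test statistic = 2.136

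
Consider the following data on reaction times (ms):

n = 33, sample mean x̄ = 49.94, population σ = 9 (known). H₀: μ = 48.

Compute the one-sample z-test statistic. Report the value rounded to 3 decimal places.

SE = σ/√n = 9/√33 = 1.5667
z = (x̄−μ₀)/SE = (49.94−48)/1.5667 = 1.2383

test statistic = 1.238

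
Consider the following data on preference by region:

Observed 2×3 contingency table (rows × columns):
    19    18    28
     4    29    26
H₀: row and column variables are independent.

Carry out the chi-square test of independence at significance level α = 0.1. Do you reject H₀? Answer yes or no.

reject H₀: yes

Row totals [65, 59], col totals [23, 47, 54], n=124
χ² = (19−12.06)²/12.06 + (18−24.64)²/24.64 + (28−28.31)²/28.31 + (4−10.94)²/10.94 + (29−22.36)²/22.36 + (26−25.69)²/25.69 = 12.1693
df = 2
p-value (upper-tail) = 0.00228
At α=0.1: p < α → reject H₀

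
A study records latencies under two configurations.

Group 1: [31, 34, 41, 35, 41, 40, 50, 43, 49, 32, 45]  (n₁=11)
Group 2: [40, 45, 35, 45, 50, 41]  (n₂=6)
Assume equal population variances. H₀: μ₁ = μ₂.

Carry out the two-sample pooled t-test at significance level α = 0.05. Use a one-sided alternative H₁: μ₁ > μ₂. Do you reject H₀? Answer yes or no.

reject H₀: no

x̄₁=40.091, s₁=6.503, n₁=11
x̄₂=42.667, s₂=5.164, n₂=6
s_p² = [10·6.503² + 5·5.164²]/15 = 37.0828
SE = √(s_p²·(1/11+1/6)) = 3.0906
t = (40.091−42.667)/3.0906 = -0.8334
df = 15
p-value (one-sided, H₁ greater) = 0.79116
At α=0.05: p ≥ α → fail to reject H₀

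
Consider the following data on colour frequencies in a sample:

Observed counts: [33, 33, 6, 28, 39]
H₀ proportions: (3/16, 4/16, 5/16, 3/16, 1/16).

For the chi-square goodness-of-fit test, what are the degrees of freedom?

df = k − 1 = 5 − 1 = 4

degrees of freedom = 4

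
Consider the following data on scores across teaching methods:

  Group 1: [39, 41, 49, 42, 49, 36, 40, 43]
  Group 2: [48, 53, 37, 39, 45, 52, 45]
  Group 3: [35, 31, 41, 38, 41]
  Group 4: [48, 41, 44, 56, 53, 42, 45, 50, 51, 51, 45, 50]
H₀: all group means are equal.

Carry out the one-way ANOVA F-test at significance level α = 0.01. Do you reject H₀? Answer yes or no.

Group means [42.38, 45.57, 37.20, 48.00], grand mean 44.375
SSB = Σnᵢ(x̄ᵢ−x̄)² = 457.111; SSW = ΣΣ(x−x̄ᵢ)² = 674.389
MSB = 457.111/3 = 152.3702; MSW = 674.389/28 = 24.0853
F = MSB/MSW = 6.3263
df = (3, 28)
p-value (upper-tail) = 0.00206
At α=0.01: p < α → reject H₀

reject H₀: yes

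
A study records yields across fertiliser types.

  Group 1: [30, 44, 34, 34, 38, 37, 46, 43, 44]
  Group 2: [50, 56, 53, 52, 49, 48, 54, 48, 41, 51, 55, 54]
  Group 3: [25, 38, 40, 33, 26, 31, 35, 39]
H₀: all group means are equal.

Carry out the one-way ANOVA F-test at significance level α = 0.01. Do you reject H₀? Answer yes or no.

Group means [38.89, 50.92, 33.38], grand mean 42.345
SSB = Σnᵢ(x̄ᵢ−x̄)² = 1632.871; SSW = ΣΣ(x−x̄ᵢ)² = 667.681
MSB = 1632.871/2 = 816.4356; MSW = 667.681/26 = 25.6800
F = MSB/MSW = 31.7926
df = (2, 26)
p-value (upper-tail) = 0.00000
At α=0.01: p < α → reject H₀

reject H₀: yes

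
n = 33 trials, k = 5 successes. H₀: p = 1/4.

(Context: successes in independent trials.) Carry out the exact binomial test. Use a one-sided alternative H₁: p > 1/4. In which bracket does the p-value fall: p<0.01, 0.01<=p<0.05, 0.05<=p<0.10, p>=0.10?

Exact binomial: n=33, k=5, p₀=1/4=0.2500
P(X≥5) from Σ C(n,i)·p₀^i·(1−p₀)^(n−i)
p-value (one-sided, H₁ greater) = 0.94139
→ bracket: p>=0.10

p-value bracket: p>=0.10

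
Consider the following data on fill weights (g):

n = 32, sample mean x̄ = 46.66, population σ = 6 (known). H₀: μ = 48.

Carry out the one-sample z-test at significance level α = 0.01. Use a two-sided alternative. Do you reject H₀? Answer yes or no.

SE = σ/√n = 6/√32 = 1.0607
z = (x̄−μ₀)/SE = (46.66−48)/1.0607 = -1.2634
p-value (two-sided) = 0.20646
At α=0.01: p ≥ α → fail to reject H₀

reject H₀: no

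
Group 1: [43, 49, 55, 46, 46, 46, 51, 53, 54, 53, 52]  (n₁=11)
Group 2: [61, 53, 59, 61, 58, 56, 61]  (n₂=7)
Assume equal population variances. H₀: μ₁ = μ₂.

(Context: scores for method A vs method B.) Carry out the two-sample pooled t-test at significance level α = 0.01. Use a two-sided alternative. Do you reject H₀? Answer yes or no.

reject H₀: yes

x̄₁=49.818, s₁=4.020, n₁=11
x̄₂=58.429, s₂=3.047, n₂=7
s_p² = [10·4.020² + 6·3.047²]/16 = 13.5844
SE = √(s_p²·(1/11+1/7)) = 1.7820
t = (49.818−58.429)/1.7820 = -4.8318
df = 16
p-value (two-sided) = 0.00018
At α=0.01: p < α → reject H₀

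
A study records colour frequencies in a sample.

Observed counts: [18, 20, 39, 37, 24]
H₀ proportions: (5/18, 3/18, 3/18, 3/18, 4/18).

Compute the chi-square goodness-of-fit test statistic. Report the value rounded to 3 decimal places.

n = 138; E_i = n·p_i = [38.33, 23.00, 23.00, 23.00, 30.67]
χ² = (18−38.33)²/38.33 + (20−23.00)²/23.00 + (39−23.00)²/23.00 + (37−23.00)²/23.00 + (24−30.67)²/30.67 = 32.2783
df = 4

test statistic = 32.278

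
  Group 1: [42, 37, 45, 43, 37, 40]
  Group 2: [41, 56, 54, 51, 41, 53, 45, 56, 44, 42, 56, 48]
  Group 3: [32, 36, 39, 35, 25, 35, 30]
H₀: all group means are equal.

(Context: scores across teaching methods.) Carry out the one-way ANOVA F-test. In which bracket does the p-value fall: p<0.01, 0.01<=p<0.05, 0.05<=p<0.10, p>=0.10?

p-value bracket: p<0.01

Group means [40.67, 48.92, 33.14], grand mean 42.520
SSB = Σnᵢ(x̄ᵢ−x̄)² = 1127.133; SSW = ΣΣ(x−x̄ᵢ)² = 591.107
MSB = 1127.133/2 = 563.5664; MSW = 591.107/22 = 26.8685
F = MSB/MSW = 20.9750
df = (2, 22)
p-value (upper-tail) = 0.00001
→ bracket: p<0.01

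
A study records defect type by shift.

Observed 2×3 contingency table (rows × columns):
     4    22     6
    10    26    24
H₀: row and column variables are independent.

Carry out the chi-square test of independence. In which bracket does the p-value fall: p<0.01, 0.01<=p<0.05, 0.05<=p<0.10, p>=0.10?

Row totals [32, 60], col totals [14, 48, 30], n=92
χ² = (4−4.87)²/4.87 + (22−16.70)²/16.70 + (6−10.43)²/10.43 + (10−9.13)²/9.13 + (26−31.30)²/31.30 + (24−19.57)²/19.57 = 5.7121
df = 2
p-value (upper-tail) = 0.05749
→ bracket: 0.05<=p<0.10

p-value bracket: 0.05<=p<0.10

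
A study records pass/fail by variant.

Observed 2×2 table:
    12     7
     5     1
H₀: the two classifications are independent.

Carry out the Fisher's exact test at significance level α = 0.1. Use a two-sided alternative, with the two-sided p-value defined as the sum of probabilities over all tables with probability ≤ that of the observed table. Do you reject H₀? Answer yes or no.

reject H₀: no

Margins: r₁=19, r₂=6, c₁=17, c₂=8, n=25
p_obs = C(19,12)·C(6,5)/C(25,17); sum pmf over tables with pmf ≤ p_obs
p-value (two-sided) = 0.62372
At α=0.1: p ≥ α → fail to reject H₀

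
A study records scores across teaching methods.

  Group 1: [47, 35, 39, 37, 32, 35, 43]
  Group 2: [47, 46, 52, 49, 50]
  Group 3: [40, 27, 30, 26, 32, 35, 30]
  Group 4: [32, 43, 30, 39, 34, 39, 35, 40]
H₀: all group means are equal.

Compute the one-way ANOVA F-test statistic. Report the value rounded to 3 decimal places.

Group means [38.29, 48.80, 31.43, 36.50], grand mean 37.926
SSB = Σnᵢ(x̄ᵢ−x̄)² = 903.909; SSW = ΣΣ(x−x̄ᵢ)² = 461.943
MSB = 903.909/3 = 301.3030; MSW = 461.943/23 = 20.0845
F = MSB/MSW = 15.0018
df = (3, 23)

test statistic = 15.002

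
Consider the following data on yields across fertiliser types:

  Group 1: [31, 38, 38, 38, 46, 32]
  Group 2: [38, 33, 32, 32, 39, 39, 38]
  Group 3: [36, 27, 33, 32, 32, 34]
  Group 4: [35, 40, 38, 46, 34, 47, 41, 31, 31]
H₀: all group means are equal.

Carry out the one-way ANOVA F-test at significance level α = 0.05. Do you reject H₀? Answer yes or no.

reject H₀: no

Group means [37.17, 35.86, 32.33, 38.11], grand mean 36.107
SSB = Σnᵢ(x̄ᵢ−x̄)² = 128.766; SSW = ΣΣ(x−x̄ᵢ)² = 537.913
MSB = 128.766/3 = 42.9220; MSW = 537.913/24 = 22.4130
F = MSB/MSW = 1.9150
df = (3, 24)
p-value (upper-tail) = 0.15410
At α=0.05: p ≥ α → fail to reject H₀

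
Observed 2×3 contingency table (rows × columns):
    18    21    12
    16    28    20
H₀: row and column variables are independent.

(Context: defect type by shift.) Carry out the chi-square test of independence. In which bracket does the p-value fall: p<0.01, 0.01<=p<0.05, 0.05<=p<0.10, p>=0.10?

Row totals [51, 64], col totals [34, 49, 32], n=115
χ² = (18−15.08)²/15.08 + (21−21.73)²/21.73 + (12−14.19)²/14.19 + (16−18.92)²/18.92 + (28−27.27)²/27.27 + (20−17.81)²/17.81 = 1.6694
df = 2
p-value (upper-tail) = 0.43400
→ bracket: p>=0.10

p-value bracket: p>=0.10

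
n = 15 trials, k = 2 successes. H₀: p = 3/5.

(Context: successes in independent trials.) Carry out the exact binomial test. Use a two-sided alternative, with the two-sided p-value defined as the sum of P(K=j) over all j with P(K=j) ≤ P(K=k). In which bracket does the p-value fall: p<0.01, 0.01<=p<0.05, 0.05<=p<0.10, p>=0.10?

Exact binomial: n=15, k=2, p₀=3/5=0.6000
P(X=j) = C(n,j)·p₀^j·(1−p₀)^(n−j); p = Σ P(X=j) over j with P(X=j) ≤ P(X=2)
p-value (two-sided) = 0.00028
→ bracket: p<0.01

p-value bracket: p<0.01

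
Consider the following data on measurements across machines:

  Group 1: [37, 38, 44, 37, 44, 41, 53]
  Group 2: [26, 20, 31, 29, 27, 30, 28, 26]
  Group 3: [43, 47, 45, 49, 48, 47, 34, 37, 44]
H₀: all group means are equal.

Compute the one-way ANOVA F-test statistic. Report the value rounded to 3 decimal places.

Group means [42.00, 27.12, 43.78], grand mean 37.708
SSB = Σnᵢ(x̄ᵢ−x̄)² = 1356.528; SSW = ΣΣ(x−x̄ᵢ)² = 486.431
MSB = 1356.528/2 = 678.2639; MSW = 486.431/21 = 23.1634
F = MSB/MSW = 29.2818
df = (2, 21)

test statistic = 29.282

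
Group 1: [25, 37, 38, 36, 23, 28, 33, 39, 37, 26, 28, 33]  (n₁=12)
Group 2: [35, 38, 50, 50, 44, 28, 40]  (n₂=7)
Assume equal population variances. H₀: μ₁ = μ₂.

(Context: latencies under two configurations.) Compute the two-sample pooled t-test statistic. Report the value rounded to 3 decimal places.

test statistic = -2.811

x̄₁=31.917, s₁=5.648, n₁=12
x̄₂=40.714, s₂=8.015, n₂=7
s_p² = [11·5.648² + 6·8.015²]/17 = 43.3144
SE = √(s_p²·(1/12+1/7)) = 3.1301
t = (31.917−40.714)/3.1301 = -2.8107
df = 17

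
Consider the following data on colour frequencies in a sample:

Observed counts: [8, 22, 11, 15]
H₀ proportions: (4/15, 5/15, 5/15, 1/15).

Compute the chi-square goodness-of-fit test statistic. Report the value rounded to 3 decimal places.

n = 56; E_i = n·p_i = [14.93, 18.67, 18.67, 3.73]
χ² = (8−14.93)²/14.93 + (22−18.67)²/18.67 + (11−18.67)²/18.67 + (15−3.73)²/3.73 = 40.9643
df = 3

test statistic = 40.964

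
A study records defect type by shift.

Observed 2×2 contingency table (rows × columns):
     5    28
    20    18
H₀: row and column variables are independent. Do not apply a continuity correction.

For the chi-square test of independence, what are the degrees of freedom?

degrees of freedom = 1

df = (r−1)(c−1) = (2−1)·(2−1) = 1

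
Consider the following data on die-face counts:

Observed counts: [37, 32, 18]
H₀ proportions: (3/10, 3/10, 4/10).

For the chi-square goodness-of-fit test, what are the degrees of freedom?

df = k − 1 = 3 − 1 = 2

degrees of freedom = 2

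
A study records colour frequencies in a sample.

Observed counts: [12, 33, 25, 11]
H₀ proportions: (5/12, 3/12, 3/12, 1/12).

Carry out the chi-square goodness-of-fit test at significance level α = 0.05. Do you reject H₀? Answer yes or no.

n = 81; E_i = n·p_i = [33.75, 20.25, 20.25, 6.75]
χ² = (12−33.75)²/33.75 + (33−20.25)²/20.25 + (25−20.25)²/20.25 + (11−6.75)²/6.75 = 25.8346
df = 3
p-value (upper-tail) = 0.00001
At α=0.05: p < α → reject H₀

reject H₀: yes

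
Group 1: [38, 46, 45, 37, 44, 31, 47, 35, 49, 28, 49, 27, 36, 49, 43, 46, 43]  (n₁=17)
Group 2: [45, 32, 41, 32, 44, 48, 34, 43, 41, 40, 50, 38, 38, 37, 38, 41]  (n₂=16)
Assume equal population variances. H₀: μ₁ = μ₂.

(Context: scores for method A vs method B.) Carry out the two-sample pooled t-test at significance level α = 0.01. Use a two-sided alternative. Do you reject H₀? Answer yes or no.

x̄₁=40.765, s₁=7.336, n₁=17
x̄₂=40.125, s₂=5.175, n₂=16
s_p² = [16·7.336² + 15·5.175²]/31 = 40.7358
SE = √(s_p²·(1/17+1/16)) = 2.2231
t = (40.765−40.125)/2.2231 = 0.2878
df = 31
p-value (two-sided) = 0.77545
At α=0.01: p ≥ α → fail to reject H₀

reject H₀: no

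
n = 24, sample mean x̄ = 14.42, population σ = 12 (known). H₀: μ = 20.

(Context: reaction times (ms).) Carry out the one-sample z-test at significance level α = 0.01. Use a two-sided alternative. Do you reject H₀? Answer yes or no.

reject H₀: no

SE = σ/√n = 12/√24 = 2.4495
z = (x̄−μ₀)/SE = (14.42−20)/2.4495 = -2.2780
p-value (two-sided) = 0.02273
At α=0.01: p ≥ α → fail to reject H₀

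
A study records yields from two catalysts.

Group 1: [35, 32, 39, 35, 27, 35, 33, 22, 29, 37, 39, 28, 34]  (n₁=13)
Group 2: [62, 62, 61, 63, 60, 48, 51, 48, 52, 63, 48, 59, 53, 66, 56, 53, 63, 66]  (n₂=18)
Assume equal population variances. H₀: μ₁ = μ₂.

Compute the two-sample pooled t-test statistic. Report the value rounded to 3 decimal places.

test statistic = -11.691

x̄₁=32.692, s₁=4.990, n₁=13
x̄₂=57.444, s₂=6.336, n₂=18
s_p² = [12·4.990² + 17·6.336²]/29 = 33.8350
SE = √(s_p²·(1/13+1/18)) = 2.1172
t = (32.692−57.444)/2.1172 = -11.6911
df = 29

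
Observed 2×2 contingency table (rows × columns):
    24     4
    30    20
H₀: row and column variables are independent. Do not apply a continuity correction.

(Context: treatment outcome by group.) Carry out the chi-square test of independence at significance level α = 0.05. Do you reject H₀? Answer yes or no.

Row totals [28, 50], col totals [54, 24], n=78
χ² = (24−19.38)²/19.38 + (4−8.62)²/8.62 + (30−34.62)²/34.62 + (20−15.38)²/15.38 = 5.5714
df = 1
p-value (upper-tail) = 0.01826
At α=0.05: p < α → reject H₀

reject H₀: yes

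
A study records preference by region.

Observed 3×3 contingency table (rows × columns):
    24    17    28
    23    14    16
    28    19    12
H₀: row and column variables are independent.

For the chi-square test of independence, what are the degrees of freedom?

df = (r−1)(c−1) = (3−1)·(3−1) = 4

degrees of freedom = 4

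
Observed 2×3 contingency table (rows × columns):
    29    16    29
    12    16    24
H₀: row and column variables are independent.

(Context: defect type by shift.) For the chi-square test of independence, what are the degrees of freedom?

degrees of freedom = 2

df = (r−1)(c−1) = (2−1)·(3−1) = 2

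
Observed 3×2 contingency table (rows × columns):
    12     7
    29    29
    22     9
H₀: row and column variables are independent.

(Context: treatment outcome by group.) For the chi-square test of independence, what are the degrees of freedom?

degrees of freedom = 2

df = (r−1)(c−1) = (3−1)·(2−1) = 2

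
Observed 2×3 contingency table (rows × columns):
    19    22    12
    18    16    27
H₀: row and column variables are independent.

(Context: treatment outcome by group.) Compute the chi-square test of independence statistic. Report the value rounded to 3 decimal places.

test statistic = 6.213

Row totals [53, 61], col totals [37, 38, 39], n=114
χ² = (19−17.20)²/17.20 + (22−17.67)²/17.67 + (12−18.13)²/18.13 + (18−19.80)²/19.80 + (16−20.33)²/20.33 + (27−20.87)²/20.87 = 6.2128
df = 2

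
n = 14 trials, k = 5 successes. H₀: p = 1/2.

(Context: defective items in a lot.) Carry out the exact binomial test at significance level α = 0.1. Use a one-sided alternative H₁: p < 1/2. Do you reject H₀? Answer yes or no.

reject H₀: no

Exact binomial: n=14, k=5, p₀=1/2=0.5000
P(X≤5) from Σ C(n,i)·p₀^i·(1−p₀)^(n−i)
p-value (one-sided, H₁ less) = 0.21198
At α=0.1: p ≥ α → fail to reject H₀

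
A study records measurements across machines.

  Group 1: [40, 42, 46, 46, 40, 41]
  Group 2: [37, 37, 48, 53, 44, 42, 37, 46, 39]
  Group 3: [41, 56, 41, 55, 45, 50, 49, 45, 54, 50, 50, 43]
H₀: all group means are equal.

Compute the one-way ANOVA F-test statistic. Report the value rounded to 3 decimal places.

test statistic = 4.358

Group means [42.50, 42.56, 48.25], grand mean 45.074
SSB = Σnᵢ(x̄ᵢ−x̄)² = 217.880; SSW = ΣΣ(x−x̄ᵢ)² = 599.972
MSB = 217.880/2 = 108.9398; MSW = 599.972/24 = 24.9988
F = MSB/MSW = 4.3578
df = (2, 24)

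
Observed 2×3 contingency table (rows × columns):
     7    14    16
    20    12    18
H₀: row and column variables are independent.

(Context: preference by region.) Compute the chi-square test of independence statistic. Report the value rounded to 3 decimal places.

test statistic = 4.693

Row totals [37, 50], col totals [27, 26, 34], n=87
χ² = (7−11.48)²/11.48 + (14−11.06)²/11.06 + (16−14.46)²/14.46 + (20−15.52)²/15.52 + (12−14.94)²/14.94 + (18−19.54)²/19.54 = 4.6930
df = 2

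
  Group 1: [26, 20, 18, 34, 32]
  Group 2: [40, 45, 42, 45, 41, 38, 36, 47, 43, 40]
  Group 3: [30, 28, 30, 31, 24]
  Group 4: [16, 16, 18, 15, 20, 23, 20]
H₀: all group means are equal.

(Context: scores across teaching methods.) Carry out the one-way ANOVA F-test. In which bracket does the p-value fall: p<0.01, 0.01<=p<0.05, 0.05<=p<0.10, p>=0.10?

Group means [26.00, 41.70, 28.60, 18.29], grand mean 30.296
SSB = Σnᵢ(x̄ᵢ−x̄)² = 2416.901; SSW = ΣΣ(x−x̄ᵢ)² = 384.729
MSB = 2416.901/3 = 805.6337; MSW = 384.729/23 = 16.7273
F = MSB/MSW = 48.1627
df = (3, 23)
p-value (upper-tail) = 0.00000
→ bracket: p<0.01

p-value bracket: p<0.01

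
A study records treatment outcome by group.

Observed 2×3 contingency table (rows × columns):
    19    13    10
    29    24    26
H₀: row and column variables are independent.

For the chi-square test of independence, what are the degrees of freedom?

degrees of freedom = 2

df = (r−1)(c−1) = (2−1)·(3−1) = 2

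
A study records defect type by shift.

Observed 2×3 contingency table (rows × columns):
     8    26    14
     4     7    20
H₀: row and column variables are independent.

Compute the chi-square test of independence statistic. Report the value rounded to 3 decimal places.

Row totals [48, 31], col totals [12, 33, 34], n=79
χ² = (8−7.29)²/7.29 + (26−20.05)²/20.05 + (14−20.66)²/20.66 + (4−4.71)²/4.71 + (7−12.95)²/12.95 + (20−13.34)²/13.34 = 10.1430
df = 2

test statistic = 10.143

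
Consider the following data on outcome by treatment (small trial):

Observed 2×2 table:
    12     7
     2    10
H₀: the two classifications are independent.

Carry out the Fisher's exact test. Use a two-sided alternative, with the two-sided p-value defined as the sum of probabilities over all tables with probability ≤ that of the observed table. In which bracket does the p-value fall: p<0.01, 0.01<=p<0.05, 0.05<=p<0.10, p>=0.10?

Margins: r₁=19, r₂=12, c₁=14, c₂=17, n=31
p_obs = C(19,12)·C(12,2)/C(31,14); sum pmf over tables with pmf ≤ p_obs
p-value (two-sided) = 0.02447
→ bracket: 0.01<=p<0.05

p-value bracket: 0.01<=p<0.05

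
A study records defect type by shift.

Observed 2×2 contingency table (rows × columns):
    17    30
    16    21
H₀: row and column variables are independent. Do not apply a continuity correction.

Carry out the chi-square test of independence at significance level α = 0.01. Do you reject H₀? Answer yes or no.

Row totals [47, 37], col totals [33, 51], n=84
χ² = (17−18.46)²/18.46 + (30−28.54)²/28.54 + (16−14.54)²/14.54 + (21−22.46)²/22.46 = 0.4342
df = 1
p-value (upper-tail) = 0.50993
At α=0.01: p ≥ α → fail to reject H₀

reject H₀: no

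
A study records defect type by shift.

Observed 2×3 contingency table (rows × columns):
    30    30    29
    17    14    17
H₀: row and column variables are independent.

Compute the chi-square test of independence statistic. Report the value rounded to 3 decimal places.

Row totals [89, 48], col totals [47, 44, 46], n=137
χ² = (30−30.53)²/30.53 + (30−28.58)²/28.58 + (29−29.88)²/29.88 + (17−16.47)²/16.47 + (14−15.42)²/15.42 + (17−16.12)²/16.12 = 0.3013
df = 2

test statistic = 0.301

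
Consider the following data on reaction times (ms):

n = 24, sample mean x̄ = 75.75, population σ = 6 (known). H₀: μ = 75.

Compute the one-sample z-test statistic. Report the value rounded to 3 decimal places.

SE = σ/√n = 6/√24 = 1.2247
z = (x̄−μ₀)/SE = (75.75−75)/1.2247 = 0.6124

test statistic = 0.612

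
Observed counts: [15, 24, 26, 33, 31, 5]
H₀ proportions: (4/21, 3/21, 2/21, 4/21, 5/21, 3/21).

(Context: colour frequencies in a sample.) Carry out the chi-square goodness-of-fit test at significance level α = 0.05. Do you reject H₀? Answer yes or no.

n = 134; E_i = n·p_i = [25.52, 19.14, 12.76, 25.52, 31.90, 19.14]
χ² = (15−25.52)²/25.52 + (24−19.14)²/19.14 + (26−12.76)²/12.76 + (33−25.52)²/25.52 + (31−31.90)²/31.90 + (5−19.14)²/19.14 = 31.9679
df = 5
p-value (upper-tail) = 0.00001
At α=0.05: p < α → reject H₀

reject H₀: yes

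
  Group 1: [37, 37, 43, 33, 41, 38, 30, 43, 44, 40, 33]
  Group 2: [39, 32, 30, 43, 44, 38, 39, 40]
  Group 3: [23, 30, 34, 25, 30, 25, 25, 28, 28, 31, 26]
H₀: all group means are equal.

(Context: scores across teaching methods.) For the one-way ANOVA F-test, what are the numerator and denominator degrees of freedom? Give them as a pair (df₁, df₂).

degrees of freedom = [2, 27]

k = 3 groups, N = 30 total
df = (k−1, N−k) = (3−1, 30−3) = (2, 27)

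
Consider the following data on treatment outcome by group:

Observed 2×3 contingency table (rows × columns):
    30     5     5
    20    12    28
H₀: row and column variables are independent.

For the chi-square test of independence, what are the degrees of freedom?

degrees of freedom = 2

df = (r−1)(c−1) = (2−1)·(3−1) = 2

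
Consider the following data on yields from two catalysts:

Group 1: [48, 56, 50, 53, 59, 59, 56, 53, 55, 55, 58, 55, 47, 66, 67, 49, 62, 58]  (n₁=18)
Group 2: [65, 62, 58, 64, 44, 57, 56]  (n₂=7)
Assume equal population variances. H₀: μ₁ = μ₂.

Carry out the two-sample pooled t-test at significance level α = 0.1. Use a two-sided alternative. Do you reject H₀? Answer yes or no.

x̄₁=55.889, s₁=5.603, n₁=18
x̄₂=58.000, s₂=7.095, n₂=7
s_p² = [17·5.603² + 6·7.095²]/23 = 36.3382
SE = √(s_p²·(1/18+1/7)) = 2.6851
t = (55.889−58.000)/2.6851 = -0.7862
df = 23
p-value (two-sided) = 0.43976
At α=0.1: p ≥ α → fail to reject H₀

reject H₀: no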